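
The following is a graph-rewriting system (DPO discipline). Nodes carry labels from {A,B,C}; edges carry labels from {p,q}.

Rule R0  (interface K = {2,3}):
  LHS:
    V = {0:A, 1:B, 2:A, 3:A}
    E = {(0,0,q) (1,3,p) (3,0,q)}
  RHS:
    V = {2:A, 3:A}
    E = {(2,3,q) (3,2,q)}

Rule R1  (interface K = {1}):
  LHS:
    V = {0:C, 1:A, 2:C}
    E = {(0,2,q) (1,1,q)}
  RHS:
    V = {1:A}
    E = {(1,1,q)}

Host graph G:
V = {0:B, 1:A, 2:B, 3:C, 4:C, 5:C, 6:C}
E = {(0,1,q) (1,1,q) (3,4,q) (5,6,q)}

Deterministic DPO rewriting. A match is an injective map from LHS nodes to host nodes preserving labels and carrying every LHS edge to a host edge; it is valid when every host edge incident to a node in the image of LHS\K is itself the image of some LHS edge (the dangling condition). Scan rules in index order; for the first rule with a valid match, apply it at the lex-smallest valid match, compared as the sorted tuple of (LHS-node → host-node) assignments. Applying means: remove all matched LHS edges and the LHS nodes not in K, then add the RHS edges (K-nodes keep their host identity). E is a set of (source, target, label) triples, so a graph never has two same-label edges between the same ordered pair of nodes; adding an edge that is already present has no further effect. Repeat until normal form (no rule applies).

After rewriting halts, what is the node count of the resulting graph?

Answer: 3

Steps:
initial: |V|=7 |E|=4  E = 0-q->1 1-q->1 3-q->4 5-q->6
step 1: apply R1 at {0↦3, 1↦1, 2↦4}  → |V|=5 |E|=3  E = 0-q->1 1-q->1 5-q->6
step 2: apply R1 at {0↦5, 1↦1, 2↦6}  → |V|=3 |E|=2  E = 0-q->1 1-q->1
final graph: no rule applies after step 2
NF nodes: {0:B, 1:A, 2:B}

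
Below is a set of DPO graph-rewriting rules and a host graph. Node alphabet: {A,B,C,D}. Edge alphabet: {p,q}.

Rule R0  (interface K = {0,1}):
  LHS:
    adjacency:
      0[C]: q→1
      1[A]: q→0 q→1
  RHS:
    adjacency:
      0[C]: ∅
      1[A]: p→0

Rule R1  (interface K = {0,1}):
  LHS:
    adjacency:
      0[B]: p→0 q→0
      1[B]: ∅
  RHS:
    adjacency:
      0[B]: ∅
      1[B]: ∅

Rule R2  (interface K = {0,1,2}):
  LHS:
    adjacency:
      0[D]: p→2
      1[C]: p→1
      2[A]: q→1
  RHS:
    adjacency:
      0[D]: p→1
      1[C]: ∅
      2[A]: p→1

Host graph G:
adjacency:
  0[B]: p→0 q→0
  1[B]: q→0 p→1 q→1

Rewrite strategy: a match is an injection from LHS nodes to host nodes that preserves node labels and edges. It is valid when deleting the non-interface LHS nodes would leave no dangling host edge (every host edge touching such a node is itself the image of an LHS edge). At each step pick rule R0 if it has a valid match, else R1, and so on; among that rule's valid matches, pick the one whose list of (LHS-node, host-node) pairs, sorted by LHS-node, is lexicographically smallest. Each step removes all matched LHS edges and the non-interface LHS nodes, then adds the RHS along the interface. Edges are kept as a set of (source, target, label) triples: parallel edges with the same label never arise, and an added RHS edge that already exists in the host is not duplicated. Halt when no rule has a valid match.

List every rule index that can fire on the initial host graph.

Answer: [R1]

Steps:
R0: no valid match — LHS pattern not found
R1: 2 valid matches — {0↦0, 1↦1}, {0↦1, 1↦0}
R2: no valid match — LHS pattern not found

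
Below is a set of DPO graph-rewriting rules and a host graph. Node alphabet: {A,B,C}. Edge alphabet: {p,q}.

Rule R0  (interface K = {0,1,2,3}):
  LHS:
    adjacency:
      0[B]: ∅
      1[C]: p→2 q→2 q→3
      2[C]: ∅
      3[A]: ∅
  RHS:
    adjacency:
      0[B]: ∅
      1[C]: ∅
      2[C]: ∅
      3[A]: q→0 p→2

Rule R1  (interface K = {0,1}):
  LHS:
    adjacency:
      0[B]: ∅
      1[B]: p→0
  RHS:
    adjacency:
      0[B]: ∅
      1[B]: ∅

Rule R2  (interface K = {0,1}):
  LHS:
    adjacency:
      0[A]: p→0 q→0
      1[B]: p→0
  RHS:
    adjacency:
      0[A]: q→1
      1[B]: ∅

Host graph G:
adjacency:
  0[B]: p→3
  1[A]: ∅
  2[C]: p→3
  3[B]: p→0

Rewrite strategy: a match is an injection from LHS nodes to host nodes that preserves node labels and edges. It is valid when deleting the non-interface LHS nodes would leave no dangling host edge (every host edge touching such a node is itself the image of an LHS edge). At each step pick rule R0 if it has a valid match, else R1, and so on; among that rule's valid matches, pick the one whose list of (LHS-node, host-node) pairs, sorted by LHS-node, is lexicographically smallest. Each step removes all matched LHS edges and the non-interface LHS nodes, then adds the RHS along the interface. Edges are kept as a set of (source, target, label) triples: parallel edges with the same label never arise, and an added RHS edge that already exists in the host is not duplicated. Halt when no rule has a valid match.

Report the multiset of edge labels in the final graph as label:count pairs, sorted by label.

[0] host  ⇒  4 nodes, 3 edges  {0-p->3 2-p->3 3-p->0}
[1] R1 @ {0↦0, 1↦3}  ⇒  4 nodes, 2 edges  {0-p->3 2-p->3}
[2] R1 @ {0↦3, 1↦0}  ⇒  4 nodes, 1 edges  {2-p->3}
halt: no rule applies after step 2
NF edges: [(2, 3, 'p')]

Answer: p:1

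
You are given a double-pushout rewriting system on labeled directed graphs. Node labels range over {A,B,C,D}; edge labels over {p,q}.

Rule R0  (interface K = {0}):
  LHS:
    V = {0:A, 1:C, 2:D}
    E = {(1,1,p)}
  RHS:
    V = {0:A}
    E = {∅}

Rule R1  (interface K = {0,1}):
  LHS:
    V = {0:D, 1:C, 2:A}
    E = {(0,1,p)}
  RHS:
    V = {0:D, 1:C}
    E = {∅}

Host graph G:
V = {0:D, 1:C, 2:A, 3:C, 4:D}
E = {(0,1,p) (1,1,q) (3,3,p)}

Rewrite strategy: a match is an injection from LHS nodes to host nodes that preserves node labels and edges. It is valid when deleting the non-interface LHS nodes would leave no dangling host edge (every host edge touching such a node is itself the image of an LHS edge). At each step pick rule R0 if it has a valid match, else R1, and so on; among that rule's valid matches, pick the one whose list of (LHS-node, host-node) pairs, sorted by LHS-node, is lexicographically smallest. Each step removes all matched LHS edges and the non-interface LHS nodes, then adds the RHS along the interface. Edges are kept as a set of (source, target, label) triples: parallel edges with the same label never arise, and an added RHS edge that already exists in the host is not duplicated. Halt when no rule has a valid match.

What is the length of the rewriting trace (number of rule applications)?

initial: |V|=5 |E|=3  E = 0-p->1 1-q->1 3-p->3
step 1: apply R0 at {0↦2, 1↦3, 2↦4}  → |V|=3 |E|=2  E = 0-p->1 1-q->1
step 2: apply R1 at {0↦0, 1↦1, 2↦2}  → |V|=2 |E|=1  E = 1-q->1
normal form: no rule applies after step 2

Answer: 2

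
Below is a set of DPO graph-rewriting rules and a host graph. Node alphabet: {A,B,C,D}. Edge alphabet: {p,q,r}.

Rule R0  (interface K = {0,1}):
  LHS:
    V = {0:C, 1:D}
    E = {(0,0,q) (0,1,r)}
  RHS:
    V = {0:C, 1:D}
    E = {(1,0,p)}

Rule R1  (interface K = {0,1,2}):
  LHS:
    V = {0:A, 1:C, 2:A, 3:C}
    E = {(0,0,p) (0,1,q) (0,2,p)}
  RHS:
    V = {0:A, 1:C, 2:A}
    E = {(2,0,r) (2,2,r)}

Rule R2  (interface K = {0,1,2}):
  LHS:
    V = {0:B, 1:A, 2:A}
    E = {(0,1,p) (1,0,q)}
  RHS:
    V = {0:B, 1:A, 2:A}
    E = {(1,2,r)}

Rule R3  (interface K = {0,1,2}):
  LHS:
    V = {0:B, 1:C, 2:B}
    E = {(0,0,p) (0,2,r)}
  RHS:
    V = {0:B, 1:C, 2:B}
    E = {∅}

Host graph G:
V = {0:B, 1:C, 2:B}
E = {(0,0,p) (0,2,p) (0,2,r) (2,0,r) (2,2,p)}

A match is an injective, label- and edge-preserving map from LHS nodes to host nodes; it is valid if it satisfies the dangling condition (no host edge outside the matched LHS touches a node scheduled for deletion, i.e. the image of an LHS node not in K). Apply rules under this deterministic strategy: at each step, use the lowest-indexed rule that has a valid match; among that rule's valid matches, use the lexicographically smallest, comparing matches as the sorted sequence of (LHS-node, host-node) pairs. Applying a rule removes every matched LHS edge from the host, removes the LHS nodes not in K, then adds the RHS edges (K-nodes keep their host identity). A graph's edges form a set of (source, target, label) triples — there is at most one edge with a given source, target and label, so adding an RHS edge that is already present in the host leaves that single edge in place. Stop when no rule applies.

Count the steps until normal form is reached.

Answer: 2

Steps:
initial: |V|=3 |E|=5  E = 0-p->0 0-p->2 0-r->2 2-r->0 2-p->2
step 1: apply R3 at {0↦0, 1↦1, 2↦2}  → |V|=3 |E|=3  E = 0-p->2 2-r->0 2-p->2
step 2: apply R3 at {0↦2, 1↦1, 2↦0}  → |V|=3 |E|=1  E = 0-p->2
final graph: no rule applies after step 2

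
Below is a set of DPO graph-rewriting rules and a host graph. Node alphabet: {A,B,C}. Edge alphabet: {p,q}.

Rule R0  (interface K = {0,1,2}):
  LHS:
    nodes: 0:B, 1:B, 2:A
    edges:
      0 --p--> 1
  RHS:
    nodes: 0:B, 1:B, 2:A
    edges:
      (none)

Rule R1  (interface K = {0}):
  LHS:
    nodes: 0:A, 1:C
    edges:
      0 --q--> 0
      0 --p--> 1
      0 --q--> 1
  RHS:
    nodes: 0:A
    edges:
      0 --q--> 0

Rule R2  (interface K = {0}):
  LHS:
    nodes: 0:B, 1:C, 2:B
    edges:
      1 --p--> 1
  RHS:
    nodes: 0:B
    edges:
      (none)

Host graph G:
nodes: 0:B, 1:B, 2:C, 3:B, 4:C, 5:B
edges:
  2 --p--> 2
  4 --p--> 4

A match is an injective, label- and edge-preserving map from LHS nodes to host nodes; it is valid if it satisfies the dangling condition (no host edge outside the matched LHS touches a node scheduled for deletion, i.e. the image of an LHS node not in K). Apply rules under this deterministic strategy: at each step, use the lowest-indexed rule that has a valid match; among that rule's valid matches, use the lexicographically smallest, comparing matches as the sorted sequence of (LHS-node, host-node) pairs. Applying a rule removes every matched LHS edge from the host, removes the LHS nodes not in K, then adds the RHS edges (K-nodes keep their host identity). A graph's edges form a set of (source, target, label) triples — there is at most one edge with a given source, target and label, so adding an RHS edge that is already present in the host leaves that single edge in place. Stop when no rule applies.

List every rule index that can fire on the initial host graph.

R0: no valid match — LHS pattern not found
R1: no valid match — LHS pattern not found
R2: 24 valid matches — {0↦0, 1↦2, 2↦1}, {0↦0, 1↦2, 2↦3}, {0↦0, 1↦2, 2↦5} (+21 more)

Answer: [R2]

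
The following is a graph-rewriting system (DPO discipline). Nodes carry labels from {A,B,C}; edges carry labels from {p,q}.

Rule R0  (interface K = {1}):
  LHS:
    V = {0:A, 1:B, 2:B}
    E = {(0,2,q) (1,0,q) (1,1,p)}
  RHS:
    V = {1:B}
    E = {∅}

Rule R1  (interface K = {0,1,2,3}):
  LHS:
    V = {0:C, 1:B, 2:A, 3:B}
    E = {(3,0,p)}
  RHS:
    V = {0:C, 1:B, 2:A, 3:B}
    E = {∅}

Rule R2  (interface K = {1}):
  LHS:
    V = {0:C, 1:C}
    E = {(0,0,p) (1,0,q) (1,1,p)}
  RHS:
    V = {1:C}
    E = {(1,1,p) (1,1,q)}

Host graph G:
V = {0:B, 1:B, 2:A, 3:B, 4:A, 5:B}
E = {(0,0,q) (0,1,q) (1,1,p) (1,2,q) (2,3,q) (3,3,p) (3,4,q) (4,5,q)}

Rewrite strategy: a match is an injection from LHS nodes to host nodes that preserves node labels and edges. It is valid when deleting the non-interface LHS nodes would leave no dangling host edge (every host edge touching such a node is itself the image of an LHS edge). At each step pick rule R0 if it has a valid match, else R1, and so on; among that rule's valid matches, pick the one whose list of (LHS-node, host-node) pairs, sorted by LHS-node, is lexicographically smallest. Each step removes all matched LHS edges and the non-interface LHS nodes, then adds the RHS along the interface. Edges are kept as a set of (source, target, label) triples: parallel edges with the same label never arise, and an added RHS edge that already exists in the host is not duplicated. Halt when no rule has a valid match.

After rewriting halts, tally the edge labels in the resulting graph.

Answer: q:2

Derivation:
start.  V:6 E:8  edges: 0-q->0 0-q->1 1-p->1 1-q->2 2-q->3 3-p->3 3-q->4 4-q->5
1. fire R0 via {0↦4, 1↦3, 2↦5}  →  V:4 E:5  edges: 0-q->0 0-q->1 1-p->1 1-q->2 2-q->3
2. fire R0 via {0↦2, 1↦1, 2↦3}  →  V:2 E:2  edges: 0-q->0 0-q->1
halt: no rule applies after step 2
NF edges: [(0, 0, 'q'), (0, 1, 'q')]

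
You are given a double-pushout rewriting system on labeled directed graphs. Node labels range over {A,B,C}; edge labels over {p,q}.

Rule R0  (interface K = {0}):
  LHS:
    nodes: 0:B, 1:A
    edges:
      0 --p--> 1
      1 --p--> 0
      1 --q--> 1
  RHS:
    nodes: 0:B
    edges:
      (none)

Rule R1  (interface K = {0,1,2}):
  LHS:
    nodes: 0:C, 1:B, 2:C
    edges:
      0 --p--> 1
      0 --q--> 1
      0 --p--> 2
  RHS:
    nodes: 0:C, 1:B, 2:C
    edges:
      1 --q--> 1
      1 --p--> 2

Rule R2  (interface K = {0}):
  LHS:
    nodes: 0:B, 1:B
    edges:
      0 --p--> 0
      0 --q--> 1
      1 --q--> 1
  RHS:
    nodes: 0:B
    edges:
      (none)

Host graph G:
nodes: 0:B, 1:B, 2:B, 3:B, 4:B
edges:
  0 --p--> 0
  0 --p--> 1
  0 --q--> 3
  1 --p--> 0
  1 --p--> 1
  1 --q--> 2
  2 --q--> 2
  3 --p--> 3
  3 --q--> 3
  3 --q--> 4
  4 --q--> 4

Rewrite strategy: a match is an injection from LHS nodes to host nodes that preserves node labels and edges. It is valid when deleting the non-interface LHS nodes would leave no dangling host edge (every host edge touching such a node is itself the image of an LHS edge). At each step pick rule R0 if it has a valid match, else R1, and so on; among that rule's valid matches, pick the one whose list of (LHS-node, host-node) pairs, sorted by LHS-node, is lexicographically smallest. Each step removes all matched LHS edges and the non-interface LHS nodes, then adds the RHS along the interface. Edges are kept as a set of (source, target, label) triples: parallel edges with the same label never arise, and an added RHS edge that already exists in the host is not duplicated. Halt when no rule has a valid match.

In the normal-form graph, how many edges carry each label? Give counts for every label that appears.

start.  V:5 E:11  edges: 0-p->0 0-p->1 0-q->3 1-p->0 1-p->1 1-q->2 2-q->2 3-p->3 3-q->3 3-q->4 4-q->4
1. fire R2 via {0↦1, 1↦2}  →  V:4 E:8  edges: 0-p->0 0-p->1 0-q->3 1-p->0 3-p->3 3-q->3 3-q->4 4-q->4
2. fire R2 via {0↦3, 1↦4}  →  V:3 E:5  edges: 0-p->0 0-p->1 0-q->3 1-p->0 3-q->3
3. fire R2 via {0↦0, 1↦3}  →  V:2 E:2  edges: 0-p->1 1-p->0
normal form: no rule applies after step 3
NF edges: [(0, 1, 'p'), (1, 0, 'p')]

Answer: p:2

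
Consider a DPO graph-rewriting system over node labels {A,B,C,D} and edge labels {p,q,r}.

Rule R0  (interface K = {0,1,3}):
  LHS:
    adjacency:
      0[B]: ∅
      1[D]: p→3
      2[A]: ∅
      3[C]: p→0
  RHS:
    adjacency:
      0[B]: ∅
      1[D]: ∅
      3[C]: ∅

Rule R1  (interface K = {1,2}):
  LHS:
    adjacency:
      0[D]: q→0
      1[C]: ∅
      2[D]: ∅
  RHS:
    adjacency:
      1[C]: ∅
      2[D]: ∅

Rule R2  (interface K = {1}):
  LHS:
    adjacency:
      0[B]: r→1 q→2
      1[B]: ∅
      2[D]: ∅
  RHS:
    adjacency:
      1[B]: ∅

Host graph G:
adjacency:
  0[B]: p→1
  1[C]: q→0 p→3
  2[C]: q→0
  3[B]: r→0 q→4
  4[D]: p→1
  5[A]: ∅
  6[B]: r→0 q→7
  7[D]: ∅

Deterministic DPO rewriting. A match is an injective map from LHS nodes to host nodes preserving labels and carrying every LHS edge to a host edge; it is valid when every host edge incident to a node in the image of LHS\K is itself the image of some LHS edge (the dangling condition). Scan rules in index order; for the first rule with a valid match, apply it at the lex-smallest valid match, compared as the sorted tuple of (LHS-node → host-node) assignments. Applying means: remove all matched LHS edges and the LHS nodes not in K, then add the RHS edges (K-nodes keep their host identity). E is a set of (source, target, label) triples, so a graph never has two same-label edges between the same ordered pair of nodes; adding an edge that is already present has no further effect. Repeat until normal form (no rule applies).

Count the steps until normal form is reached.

start.  V:8 E:9  edges: 0-p->1 1-q->0 1-p->3 2-q->0 3-r->0 3-q->4 4-p->1 6-r->0 6-q->7
1. fire R0 via {0↦3, 1↦4, 2↦5, 3↦1}  →  V:7 E:7  edges: 0-p->1 1-q->0 2-q->0 3-r->0 3-q->4 6-r->0 6-q->7
2. fire R2 via {0↦3, 1↦0, 2↦4}  →  V:5 E:5  edges: 0-p->1 1-q->0 2-q->0 6-r->0 6-q->7
3. fire R2 via {0↦6, 1↦0, 2↦7}  →  V:3 E:3  edges: 0-p->1 1-q->0 2-q->0
halt: no rule applies after step 3

Answer: 3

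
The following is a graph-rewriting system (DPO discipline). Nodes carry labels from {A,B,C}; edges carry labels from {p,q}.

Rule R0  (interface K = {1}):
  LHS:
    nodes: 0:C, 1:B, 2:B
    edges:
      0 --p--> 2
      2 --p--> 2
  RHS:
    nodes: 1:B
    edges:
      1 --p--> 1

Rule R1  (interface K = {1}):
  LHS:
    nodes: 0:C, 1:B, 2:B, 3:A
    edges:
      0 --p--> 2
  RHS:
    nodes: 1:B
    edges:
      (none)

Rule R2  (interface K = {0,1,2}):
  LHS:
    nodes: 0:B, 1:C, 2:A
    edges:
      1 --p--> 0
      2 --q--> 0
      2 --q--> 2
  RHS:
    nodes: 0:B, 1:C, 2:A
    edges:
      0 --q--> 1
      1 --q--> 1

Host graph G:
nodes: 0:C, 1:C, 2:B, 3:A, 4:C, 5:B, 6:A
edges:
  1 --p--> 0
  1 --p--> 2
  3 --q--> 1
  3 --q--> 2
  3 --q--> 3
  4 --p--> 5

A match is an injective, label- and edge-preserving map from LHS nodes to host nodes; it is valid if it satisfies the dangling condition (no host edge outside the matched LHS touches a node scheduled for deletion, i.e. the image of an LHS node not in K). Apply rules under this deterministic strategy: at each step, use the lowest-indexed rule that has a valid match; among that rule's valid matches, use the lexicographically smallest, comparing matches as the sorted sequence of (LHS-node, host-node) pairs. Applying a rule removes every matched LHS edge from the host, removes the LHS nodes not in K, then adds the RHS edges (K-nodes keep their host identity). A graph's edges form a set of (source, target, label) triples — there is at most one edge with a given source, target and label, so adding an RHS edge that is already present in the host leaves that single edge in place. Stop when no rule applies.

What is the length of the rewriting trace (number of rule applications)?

Answer: 2

Derivation:
start.  V:7 E:6  edges: 1-p->0 1-p->2 3-q->1 3-q->2 3-q->3 4-p->5
1. fire R1 via {0↦4, 1↦2, 2↦5, 3↦6}  →  V:4 E:5  edges: 1-p->0 1-p->2 3-q->1 3-q->2 3-q->3
2. fire R2 via {0↦2, 1↦1, 2↦3}  →  V:4 E:4  edges: 1-p->0 1-q->1 2-q->1 3-q->1
normal form: no rule applies after step 2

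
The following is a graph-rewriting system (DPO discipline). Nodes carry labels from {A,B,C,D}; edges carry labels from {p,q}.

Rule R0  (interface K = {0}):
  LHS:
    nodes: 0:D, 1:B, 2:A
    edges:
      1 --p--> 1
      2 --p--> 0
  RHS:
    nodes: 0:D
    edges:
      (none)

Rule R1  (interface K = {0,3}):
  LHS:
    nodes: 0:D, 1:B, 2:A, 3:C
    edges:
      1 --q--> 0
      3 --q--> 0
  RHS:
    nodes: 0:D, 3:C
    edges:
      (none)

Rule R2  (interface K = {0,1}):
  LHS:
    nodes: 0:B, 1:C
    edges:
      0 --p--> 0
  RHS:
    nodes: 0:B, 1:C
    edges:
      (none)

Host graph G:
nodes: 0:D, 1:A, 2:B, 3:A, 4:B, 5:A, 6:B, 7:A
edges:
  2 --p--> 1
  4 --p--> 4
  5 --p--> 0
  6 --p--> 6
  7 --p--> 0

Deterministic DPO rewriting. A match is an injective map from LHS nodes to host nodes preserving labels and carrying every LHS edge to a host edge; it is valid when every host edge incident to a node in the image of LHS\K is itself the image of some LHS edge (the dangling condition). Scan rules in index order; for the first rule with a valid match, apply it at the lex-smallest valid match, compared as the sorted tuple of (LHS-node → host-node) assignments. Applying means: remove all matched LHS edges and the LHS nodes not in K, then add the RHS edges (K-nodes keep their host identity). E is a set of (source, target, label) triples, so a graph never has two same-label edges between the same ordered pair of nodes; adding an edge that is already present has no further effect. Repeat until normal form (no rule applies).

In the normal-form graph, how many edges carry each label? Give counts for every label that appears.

Answer: p:1

Rewrite trace:
initial: |V|=8 |E|=5  E = 2-p->1 4-p->4 5-p->0 6-p->6 7-p->0
step 1: apply R0 at {0↦0, 1↦4, 2↦5}  → |V|=6 |E|=3  E = 2-p->1 6-p->6 7-p->0
step 2: apply R0 at {0↦0, 1↦6, 2↦7}  → |V|=4 |E|=1  E = 2-p->1
normal form: no rule applies after step 2
NF edges: [(2, 1, 'p')]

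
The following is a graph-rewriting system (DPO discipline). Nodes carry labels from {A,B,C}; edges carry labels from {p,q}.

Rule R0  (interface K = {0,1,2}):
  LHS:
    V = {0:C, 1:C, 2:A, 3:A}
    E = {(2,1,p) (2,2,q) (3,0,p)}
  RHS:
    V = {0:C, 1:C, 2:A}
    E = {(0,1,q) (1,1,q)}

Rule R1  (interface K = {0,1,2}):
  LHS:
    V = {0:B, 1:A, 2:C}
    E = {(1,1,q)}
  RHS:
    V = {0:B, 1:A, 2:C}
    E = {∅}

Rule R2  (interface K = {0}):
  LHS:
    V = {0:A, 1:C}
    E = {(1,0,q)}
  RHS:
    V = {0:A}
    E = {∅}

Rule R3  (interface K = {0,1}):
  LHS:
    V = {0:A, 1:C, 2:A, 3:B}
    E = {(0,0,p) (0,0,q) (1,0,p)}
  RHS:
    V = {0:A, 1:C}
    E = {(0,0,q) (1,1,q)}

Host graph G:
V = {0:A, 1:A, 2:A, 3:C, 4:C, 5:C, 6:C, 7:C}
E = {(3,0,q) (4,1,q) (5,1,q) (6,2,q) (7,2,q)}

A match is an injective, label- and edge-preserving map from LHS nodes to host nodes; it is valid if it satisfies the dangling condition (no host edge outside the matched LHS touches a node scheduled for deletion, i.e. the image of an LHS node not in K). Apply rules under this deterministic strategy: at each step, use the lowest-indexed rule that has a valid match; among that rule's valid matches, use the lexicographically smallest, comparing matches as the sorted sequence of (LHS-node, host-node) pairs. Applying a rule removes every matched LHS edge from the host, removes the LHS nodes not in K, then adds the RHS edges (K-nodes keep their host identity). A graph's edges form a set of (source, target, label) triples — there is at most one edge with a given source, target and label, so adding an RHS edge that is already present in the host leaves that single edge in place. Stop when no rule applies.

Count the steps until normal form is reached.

[0] host  ⇒  8 nodes, 5 edges  {3-q->0 4-q->1 5-q->1 6-q->2 7-q->2}
[1] R2 @ {0↦0, 1↦3}  ⇒  7 nodes, 4 edges  {4-q->1 5-q->1 6-q->2 7-q->2}
[2] R2 @ {0↦1, 1↦4}  ⇒  6 nodes, 3 edges  {5-q->1 6-q->2 7-q->2}
[3] R2 @ {0↦1, 1↦5}  ⇒  5 nodes, 2 edges  {6-q->2 7-q->2}
[4] R2 @ {0↦2, 1↦6}  ⇒  4 nodes, 1 edges  {7-q->2}
[5] R2 @ {0↦2, 1↦7}  ⇒  3 nodes, 0 edges  {∅}
normal form: no rule applies after step 5

Answer: 5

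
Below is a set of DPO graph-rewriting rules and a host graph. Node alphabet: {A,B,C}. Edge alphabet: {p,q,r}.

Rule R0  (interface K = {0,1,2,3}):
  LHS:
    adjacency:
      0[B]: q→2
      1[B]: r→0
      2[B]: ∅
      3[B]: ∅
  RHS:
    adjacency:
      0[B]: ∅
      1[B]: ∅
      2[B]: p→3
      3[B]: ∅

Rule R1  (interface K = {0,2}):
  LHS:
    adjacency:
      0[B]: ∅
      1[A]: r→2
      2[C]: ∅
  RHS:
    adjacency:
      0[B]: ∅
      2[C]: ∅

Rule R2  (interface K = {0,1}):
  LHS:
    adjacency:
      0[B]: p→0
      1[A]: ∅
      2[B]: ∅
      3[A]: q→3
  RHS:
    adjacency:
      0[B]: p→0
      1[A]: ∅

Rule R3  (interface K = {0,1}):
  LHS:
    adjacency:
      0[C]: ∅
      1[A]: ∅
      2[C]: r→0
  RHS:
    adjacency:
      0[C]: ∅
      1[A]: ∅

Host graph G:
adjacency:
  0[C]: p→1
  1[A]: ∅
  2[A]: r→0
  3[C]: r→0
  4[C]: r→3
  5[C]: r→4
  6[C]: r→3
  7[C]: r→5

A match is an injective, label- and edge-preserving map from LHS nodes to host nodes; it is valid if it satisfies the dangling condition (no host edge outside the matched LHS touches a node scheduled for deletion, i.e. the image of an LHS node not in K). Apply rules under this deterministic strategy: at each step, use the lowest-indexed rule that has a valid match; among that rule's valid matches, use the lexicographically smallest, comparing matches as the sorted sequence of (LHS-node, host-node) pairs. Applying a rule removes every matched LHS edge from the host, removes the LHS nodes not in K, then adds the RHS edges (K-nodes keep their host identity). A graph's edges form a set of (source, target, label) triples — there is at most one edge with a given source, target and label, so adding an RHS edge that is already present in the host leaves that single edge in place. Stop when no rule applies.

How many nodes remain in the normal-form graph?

Answer: 3

Steps:
initial: |V|=8 |E|=7  E = 0-p->1 2-r->0 3-r->0 4-r->3 5-r->4 6-r->3 7-r->5
step 1: apply R3 at {0↦3, 1↦1, 2↦6}  → |V|=7 |E|=6  E = 0-p->1 2-r->0 3-r->0 4-r->3 5-r->4 7-r->5
step 2: apply R3 at {0↦5, 1↦1, 2↦7}  → |V|=6 |E|=5  E = 0-p->1 2-r->0 3-r->0 4-r->3 5-r->4
step 3: apply R3 at {0↦4, 1↦1, 2↦5}  → |V|=5 |E|=4  E = 0-p->1 2-r->0 3-r->0 4-r->3
step 4: apply R3 at {0↦3, 1↦1, 2↦4}  → |V|=4 |E|=3  E = 0-p->1 2-r->0 3-r->0
step 5: apply R3 at {0↦0, 1↦1, 2↦3}  → |V|=3 |E|=2  E = 0-p->1 2-r->0
halt: no rule applies after step 5
NF nodes: {0:C, 1:A, 2:A}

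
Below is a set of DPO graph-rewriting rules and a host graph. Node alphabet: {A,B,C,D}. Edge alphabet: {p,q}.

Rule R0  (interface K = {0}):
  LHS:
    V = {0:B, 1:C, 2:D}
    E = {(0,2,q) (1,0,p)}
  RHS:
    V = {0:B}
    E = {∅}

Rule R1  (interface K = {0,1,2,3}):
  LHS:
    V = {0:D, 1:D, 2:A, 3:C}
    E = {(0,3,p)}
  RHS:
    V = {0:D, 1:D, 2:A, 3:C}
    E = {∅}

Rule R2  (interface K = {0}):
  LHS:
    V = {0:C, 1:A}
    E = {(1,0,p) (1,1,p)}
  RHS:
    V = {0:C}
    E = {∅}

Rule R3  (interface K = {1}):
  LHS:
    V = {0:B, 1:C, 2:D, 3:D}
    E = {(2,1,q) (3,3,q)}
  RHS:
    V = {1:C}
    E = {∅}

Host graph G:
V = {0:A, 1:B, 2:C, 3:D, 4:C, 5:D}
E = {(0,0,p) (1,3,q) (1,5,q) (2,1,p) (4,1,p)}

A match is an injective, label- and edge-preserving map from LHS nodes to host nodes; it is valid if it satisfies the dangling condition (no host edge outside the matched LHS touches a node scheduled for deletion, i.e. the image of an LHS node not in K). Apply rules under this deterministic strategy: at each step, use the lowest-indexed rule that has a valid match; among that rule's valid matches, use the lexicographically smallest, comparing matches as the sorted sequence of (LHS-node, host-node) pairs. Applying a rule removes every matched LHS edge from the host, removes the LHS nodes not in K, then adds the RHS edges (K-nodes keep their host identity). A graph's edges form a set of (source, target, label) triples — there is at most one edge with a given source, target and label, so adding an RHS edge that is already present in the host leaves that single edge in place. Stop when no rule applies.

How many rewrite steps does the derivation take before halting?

Answer: 2

Rewrite trace:
[0] host  ⇒  6 nodes, 5 edges  {0-p->0 1-q->3 1-q->5 2-p->1 4-p->1}
[1] R0 @ {0↦1, 1↦2, 2↦3}  ⇒  4 nodes, 3 edges  {0-p->0 1-q->5 4-p->1}
[2] R0 @ {0↦1, 1↦4, 2↦5}  ⇒  2 nodes, 1 edges  {0-p->0}
normal form: no rule applies after step 2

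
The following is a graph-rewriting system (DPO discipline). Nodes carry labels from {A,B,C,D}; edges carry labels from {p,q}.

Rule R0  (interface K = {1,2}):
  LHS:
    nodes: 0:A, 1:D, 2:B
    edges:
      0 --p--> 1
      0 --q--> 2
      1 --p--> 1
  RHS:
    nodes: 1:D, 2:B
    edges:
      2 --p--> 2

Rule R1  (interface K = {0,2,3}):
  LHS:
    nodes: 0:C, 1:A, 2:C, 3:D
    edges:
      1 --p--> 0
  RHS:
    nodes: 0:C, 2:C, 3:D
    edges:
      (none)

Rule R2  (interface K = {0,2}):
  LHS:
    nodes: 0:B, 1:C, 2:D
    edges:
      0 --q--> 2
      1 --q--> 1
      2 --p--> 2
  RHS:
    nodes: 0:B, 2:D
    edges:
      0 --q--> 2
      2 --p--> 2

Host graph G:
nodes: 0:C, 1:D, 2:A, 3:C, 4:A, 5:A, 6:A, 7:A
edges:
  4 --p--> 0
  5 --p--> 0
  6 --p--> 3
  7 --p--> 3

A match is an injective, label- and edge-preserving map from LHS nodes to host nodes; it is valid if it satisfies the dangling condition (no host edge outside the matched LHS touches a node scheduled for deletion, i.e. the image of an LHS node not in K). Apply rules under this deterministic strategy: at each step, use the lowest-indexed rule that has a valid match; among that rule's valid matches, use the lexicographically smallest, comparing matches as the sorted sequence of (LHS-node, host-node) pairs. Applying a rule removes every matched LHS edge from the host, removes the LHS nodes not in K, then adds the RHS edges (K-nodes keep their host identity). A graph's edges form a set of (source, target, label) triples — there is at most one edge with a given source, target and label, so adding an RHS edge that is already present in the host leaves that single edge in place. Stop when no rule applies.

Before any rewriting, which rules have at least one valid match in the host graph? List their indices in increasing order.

R0: no valid match — LHS pattern not found
R1: 4 valid matches — {0↦0, 1↦4, 2↦3, 3↦1}, {0↦0, 1↦5, 2↦3, 3↦1}, {0↦3, 1↦6, 2↦0, 3↦1} (+1 more)
R2: no valid match — LHS pattern not found

Answer: [R1]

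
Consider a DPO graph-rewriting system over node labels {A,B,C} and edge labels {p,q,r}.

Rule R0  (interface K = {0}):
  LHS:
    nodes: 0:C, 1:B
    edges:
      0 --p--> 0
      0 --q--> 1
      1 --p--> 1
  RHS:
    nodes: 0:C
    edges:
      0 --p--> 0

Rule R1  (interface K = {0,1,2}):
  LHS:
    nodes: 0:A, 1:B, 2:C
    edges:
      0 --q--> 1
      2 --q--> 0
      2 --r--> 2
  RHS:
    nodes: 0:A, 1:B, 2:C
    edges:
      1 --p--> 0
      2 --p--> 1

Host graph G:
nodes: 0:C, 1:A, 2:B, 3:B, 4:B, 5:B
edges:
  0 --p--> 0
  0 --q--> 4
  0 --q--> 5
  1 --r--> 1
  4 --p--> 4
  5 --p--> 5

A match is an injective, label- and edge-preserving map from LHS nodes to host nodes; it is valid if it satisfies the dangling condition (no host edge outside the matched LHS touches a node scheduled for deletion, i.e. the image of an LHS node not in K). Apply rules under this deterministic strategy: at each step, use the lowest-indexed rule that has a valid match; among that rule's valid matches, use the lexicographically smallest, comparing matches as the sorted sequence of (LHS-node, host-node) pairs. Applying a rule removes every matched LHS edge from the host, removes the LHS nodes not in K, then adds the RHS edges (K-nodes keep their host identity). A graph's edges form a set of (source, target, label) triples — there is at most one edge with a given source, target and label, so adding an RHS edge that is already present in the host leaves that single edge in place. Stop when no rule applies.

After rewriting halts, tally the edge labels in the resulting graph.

Answer: p:1 r:1

Steps:
initial: |V|=6 |E|=6  E = 0-p->0 0-q->4 0-q->5 1-r->1 4-p->4 5-p->5
step 1: apply R0 at {0↦0, 1↦4}  → |V|=5 |E|=4  E = 0-p->0 0-q->5 1-r->1 5-p->5
step 2: apply R0 at {0↦0, 1↦5}  → |V|=4 |E|=2  E = 0-p->0 1-r->1
halt: no rule applies after step 2
NF edges: [(0, 0, 'p'), (1, 1, 'r')]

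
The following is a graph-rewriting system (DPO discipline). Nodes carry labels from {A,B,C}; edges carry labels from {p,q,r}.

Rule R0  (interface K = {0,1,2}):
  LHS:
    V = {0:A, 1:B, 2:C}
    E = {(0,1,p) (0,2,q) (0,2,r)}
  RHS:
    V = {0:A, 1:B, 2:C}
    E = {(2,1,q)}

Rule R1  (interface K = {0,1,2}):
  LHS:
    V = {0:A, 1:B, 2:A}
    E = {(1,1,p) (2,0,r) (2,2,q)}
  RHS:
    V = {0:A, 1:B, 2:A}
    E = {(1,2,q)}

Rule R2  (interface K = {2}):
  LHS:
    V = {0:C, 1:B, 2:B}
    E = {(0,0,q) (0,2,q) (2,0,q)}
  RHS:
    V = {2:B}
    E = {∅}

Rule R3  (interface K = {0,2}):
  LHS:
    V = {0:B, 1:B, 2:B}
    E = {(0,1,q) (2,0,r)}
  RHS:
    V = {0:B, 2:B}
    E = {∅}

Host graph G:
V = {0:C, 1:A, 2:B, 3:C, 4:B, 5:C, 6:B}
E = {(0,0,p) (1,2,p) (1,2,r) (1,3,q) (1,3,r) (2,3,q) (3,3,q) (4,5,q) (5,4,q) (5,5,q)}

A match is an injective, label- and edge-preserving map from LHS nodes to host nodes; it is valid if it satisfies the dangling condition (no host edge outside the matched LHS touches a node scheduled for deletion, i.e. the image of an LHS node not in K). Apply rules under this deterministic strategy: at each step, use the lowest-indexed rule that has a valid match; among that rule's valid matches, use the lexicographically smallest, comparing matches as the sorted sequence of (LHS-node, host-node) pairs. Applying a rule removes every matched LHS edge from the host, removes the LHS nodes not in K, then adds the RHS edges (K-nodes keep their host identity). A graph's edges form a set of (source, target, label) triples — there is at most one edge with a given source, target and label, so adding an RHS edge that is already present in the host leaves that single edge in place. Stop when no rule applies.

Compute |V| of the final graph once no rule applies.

[0] host  ⇒  7 nodes, 10 edges  {0-p->0 1-p->2 1-r->2 1-q->3 1-r->3 2-q->3 3-q->3 4-q->5 5-q->4 5-q->5}
[1] R0 @ {0↦1, 1↦2, 2↦3}  ⇒  7 nodes, 8 edges  {0-p->0 1-r->2 2-q->3 3-q->2 3-q->3 4-q->5 5-q->4 5-q->5}
[2] R2 @ {0↦3, 1↦6, 2↦2}  ⇒  5 nodes, 5 edges  {0-p->0 1-r->2 4-q->5 5-q->4 5-q->5}
halt: no rule applies after step 2
NF nodes: {0:C, 1:A, 2:B, 4:B, 5:C}

Answer: 5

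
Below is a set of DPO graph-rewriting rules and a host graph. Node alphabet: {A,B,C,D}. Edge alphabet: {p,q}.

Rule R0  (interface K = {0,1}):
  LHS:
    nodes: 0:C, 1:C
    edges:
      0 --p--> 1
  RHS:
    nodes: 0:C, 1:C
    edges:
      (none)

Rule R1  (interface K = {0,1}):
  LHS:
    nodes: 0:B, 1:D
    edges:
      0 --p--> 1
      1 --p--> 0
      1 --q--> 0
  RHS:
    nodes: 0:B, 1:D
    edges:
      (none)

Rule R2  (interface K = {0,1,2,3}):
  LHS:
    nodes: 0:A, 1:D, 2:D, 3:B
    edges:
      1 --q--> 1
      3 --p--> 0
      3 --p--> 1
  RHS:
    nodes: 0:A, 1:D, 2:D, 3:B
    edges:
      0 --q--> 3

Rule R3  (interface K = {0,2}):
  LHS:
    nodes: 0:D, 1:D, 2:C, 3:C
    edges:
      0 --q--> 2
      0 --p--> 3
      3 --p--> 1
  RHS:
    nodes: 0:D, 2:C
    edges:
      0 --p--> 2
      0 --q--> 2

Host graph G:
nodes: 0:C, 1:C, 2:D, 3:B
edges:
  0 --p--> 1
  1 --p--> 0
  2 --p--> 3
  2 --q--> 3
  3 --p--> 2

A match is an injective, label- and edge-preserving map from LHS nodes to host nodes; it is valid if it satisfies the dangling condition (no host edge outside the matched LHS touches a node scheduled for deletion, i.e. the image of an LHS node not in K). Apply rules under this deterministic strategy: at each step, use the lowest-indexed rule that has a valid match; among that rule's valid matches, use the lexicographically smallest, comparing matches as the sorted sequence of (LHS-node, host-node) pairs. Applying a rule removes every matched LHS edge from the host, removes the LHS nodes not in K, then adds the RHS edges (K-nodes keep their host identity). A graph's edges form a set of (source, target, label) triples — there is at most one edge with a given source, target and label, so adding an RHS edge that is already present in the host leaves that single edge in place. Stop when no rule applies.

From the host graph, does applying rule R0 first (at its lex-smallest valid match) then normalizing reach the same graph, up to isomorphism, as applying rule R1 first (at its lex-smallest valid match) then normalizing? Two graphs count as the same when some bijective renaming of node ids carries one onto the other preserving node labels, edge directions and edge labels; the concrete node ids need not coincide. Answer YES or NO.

Answer: YES

Derivation:
branch R0-first: apply at {0↦0, 1↦1} → |E|=4, then 2 more step(s) → NF |V|=4 |E|=0 V={0:C, 1:C, 2:D, 3:B} E=∅
branch R1-first: apply at {0↦3, 1↦2} → |E|=2, then 2 more step(s) → NF |V|=4 |E|=0 V={0:C, 1:C, 2:D, 3:B} E=∅
graphs isomorphic (equal up to label-preserving node renaming)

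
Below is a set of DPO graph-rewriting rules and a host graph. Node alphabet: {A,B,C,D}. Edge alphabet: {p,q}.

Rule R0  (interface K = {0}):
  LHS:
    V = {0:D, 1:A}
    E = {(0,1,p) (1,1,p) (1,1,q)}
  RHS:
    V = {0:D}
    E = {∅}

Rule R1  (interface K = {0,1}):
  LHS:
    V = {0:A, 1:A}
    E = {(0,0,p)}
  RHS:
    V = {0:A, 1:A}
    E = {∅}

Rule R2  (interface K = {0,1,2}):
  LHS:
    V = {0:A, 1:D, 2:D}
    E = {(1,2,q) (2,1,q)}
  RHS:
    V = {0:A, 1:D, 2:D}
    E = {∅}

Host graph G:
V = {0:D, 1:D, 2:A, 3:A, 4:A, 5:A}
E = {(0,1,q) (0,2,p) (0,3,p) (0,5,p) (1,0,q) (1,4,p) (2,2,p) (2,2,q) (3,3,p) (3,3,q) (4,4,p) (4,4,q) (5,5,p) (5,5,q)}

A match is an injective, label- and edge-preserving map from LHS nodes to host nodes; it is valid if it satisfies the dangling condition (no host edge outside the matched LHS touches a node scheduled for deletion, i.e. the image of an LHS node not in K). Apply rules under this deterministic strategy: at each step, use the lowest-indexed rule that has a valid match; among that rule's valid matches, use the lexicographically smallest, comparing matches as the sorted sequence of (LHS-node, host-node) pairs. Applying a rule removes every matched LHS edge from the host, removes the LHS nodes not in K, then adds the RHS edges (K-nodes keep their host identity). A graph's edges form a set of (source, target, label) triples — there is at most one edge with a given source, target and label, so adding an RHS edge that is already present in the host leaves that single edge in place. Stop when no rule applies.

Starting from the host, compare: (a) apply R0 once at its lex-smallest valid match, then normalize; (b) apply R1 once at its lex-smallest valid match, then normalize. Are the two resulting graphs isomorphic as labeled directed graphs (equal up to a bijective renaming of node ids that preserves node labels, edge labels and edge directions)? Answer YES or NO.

Answer: NO

Steps:
branch R0-first: apply at {0↦0, 1↦2} → |E|=11, then 3 more step(s) → NF |V|=2 |E|=2 V={0:D, 1:D} E=0-q->1 1-q->0
branch R1-first: apply at {0↦2, 1↦3} → |E|=13, then 4 more step(s) → NF |V|=3 |E|=2 V={0:D, 1:D, 2:A} E=0-p->2 2-q->2
graphs not isomorphic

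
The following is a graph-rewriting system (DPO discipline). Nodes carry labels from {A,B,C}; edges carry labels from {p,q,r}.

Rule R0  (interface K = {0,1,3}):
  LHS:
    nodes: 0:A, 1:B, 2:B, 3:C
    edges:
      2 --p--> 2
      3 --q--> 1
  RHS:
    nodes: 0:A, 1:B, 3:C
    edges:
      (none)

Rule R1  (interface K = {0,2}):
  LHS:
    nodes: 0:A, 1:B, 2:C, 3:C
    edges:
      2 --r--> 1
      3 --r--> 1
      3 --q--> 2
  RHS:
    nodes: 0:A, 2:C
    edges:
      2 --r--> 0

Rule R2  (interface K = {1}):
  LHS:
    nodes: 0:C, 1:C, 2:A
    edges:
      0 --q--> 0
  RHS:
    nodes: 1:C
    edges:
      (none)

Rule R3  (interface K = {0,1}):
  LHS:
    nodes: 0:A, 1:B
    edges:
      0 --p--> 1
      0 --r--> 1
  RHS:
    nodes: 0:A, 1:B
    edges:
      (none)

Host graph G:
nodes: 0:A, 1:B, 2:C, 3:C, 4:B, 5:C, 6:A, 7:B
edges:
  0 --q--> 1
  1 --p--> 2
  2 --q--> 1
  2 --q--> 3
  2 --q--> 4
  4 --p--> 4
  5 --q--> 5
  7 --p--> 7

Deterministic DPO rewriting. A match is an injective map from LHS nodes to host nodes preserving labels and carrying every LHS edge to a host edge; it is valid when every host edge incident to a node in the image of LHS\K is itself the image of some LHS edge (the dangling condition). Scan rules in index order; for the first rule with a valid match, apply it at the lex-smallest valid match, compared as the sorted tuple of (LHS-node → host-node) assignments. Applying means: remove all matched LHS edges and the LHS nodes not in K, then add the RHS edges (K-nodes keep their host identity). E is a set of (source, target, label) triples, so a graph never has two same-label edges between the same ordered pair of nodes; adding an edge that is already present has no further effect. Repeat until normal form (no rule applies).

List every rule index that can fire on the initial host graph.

R0: 4 valid matches — {0↦0, 1↦1, 2↦7, 3↦2}, {0↦0, 1↦4, 2↦7, 3↦2}, {0↦6, 1↦1, 2↦7, 3↦2} (+1 more)
R1: no valid match — LHS pattern not found
R2: 2 valid matches — {0↦5, 1↦2, 2↦6}, {0↦5, 1↦3, 2↦6}
R3: no valid match — LHS pattern not found

Answer: [R0,R2]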